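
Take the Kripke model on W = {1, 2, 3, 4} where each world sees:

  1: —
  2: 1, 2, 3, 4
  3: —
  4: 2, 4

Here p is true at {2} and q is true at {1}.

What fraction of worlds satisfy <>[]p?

1/4

1: no successors, so <>[]p fails. ✗
2: successors {1, 2, 3, 4}; []p there: 1:T, 2:F, 3:T, 4:F. ✓
3: no successors, so <>[]p fails. ✗
4: successors {2, 4}; []p there: 2:F, 4:F. ✗
That's 1 of 4 worlds, so 1/4.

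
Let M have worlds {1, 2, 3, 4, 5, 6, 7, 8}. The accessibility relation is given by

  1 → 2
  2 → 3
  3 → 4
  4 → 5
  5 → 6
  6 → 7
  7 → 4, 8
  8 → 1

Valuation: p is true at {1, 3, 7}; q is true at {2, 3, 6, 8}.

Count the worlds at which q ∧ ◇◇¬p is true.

4

1: q is F, ◇◇¬p is F. ✗
2: q is T, ◇◇¬p is T. ✓
3: q is T, ◇◇¬p is T. ✓
4: q is F, ◇◇¬p is T. ✗
5: q is F, ◇◇¬p is F. ✗
6: q is T, ◇◇¬p is T. ✓
7: q is F, ◇◇¬p is T. ✗
8: q is T, ◇◇¬p is T. ✓
Satisfying worlds: {2, 3, 6, 8}.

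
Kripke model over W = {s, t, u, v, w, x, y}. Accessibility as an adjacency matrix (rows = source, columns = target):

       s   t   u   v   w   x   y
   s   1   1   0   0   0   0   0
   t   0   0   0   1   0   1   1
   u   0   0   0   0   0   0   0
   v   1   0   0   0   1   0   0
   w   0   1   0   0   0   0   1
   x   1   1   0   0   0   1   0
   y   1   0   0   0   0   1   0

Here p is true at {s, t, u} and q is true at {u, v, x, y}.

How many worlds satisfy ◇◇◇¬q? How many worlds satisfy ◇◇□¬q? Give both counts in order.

6 and 6

For ◇◇◇¬q:
s: successors {s, t}; ◇◇¬q there: s:T, t:T. ✓
t: successors {v, x, y}; ◇◇¬q there: v:T, x:T, y:T. ✓
u: no successors, so ◇◇◇¬q fails. ✗
v: successors {s, w}; ◇◇¬q there: s:T, w:T. ✓
w: successors {t, y}; ◇◇¬q there: t:T, y:T. ✓
x: successors {s, t, x}; ◇◇¬q there: s:T, t:T, x:T. ✓
y: successors {s, x}; ◇◇¬q there: s:T, x:T. ✓
— 6 worlds.
For ◇◇□¬q:
s: successors {s, t}; ◇□¬q there: s:T, t:T. ✓
t: successors {v, x, y}; ◇□¬q there: v:T, x:T, y:T. ✓
u: no successors, so ◇◇□¬q fails. ✗
v: successors {s, w}; ◇□¬q there: s:T, w:F. ✓
w: successors {t, y}; ◇□¬q there: t:T, y:T. ✓
x: successors {s, t, x}; ◇□¬q there: s:T, t:T, x:T. ✓
y: successors {s, x}; ◇□¬q there: s:T, x:T. ✓
— 6 worlds.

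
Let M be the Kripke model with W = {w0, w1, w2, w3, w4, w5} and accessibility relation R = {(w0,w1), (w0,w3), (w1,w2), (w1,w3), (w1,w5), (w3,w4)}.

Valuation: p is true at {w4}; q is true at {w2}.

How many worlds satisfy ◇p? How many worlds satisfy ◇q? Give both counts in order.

1 and 1

For ◇p:
w0: successors {w1, w3}; p there: w1:F, w3:F. ✗
w1: successors {w2, w3, w5}; p there: w2:F, w3:F, w5:F. ✗
w2: no successors, so ◇p fails. ✗
w3: successors {w4}; p there: w4:T. ✓
w4: no successors, so ◇p fails. ✗
w5: no successors, so ◇p fails. ✗
— 1 world.
For ◇q:
w0: successors {w1, w3}; q there: w1:F, w3:F. ✗
w1: successors {w2, w3, w5}; q there: w2:T, w3:F, w5:F. ✓
w2: no successors, so ◇q fails. ✗
w3: successors {w4}; q there: w4:F. ✗
w4: no successors, so ◇q fails. ✗
w5: no successors, so ◇q fails. ✗
— 1 world.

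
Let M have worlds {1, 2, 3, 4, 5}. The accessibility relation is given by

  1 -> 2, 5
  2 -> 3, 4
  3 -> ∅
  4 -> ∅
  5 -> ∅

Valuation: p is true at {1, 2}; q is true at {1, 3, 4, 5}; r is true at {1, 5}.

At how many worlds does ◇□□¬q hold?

2

1: successors {2, 5}; □□¬q there: 2:T, 5:T. ✓
2: successors {3, 4}; □□¬q there: 3:T, 4:T. ✓
3: no successors, so ◇□□¬q fails. ✗
4: no successors, so ◇□□¬q fails. ✗
5: no successors, so ◇□□¬q fails. ✗
Satisfying worlds: {1, 2}.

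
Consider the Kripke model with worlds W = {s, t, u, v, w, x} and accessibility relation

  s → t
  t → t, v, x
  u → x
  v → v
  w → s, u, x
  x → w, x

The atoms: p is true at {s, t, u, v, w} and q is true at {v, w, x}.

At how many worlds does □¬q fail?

5

s: successors {t}; ¬q there: t:T. ✓
t: successors {t, v, x}; ¬q there: t:T, v:F, x:F. ✗
u: successors {x}; ¬q there: x:F. ✗
v: successors {v}; ¬q there: v:F. ✗
w: successors {s, u, x}; ¬q there: s:T, u:T, x:F. ✗
x: successors {w, x}; ¬q there: w:F, x:F. ✗
Satisfying worlds: {s}.
So □¬q fails at the other 5 worlds.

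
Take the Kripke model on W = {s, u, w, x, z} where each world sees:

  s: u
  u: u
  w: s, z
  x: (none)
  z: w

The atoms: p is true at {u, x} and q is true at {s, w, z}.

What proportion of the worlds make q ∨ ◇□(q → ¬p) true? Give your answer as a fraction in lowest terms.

s: q is T, ◇□(q → ¬p) is T. ✓
u: q is F, ◇□(q → ¬p) is T. ✓
w: q is T, ◇□(q → ¬p) is T. ✓
x: q is F, ◇□(q → ¬p) is F. ✗
z: q is T, ◇□(q → ¬p) is T. ✓
That's 4 of 5 worlds, so 4/5.

4/5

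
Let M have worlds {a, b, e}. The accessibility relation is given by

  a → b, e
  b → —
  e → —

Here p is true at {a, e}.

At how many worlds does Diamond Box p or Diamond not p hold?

1

a: Diamond Box p is T, Diamond not p is T. ✓
b: Diamond Box p is F, Diamond not p is F. ✗
e: Diamond Box p is F, Diamond not p is F. ✗
Satisfying worlds: {a}.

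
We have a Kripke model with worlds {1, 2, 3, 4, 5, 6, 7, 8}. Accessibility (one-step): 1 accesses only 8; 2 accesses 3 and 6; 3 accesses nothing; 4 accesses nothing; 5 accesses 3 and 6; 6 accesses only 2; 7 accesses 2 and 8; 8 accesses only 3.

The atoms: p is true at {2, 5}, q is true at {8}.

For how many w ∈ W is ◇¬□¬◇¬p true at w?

1: successors {8}; ¬□¬◇¬p there: 8:F. ✗
2: successors {3, 6}; ¬□¬◇¬p there: 3:F, 6:T. ✓
3: no successors, so ◇¬□¬◇¬p fails. ✗
4: no successors, so ◇¬□¬◇¬p fails. ✗
5: successors {3, 6}; ¬□¬◇¬p there: 3:F, 6:T. ✓
6: successors {2}; ¬□¬◇¬p there: 2:F. ✗
7: successors {2, 8}; ¬□¬◇¬p there: 2:F, 8:F. ✗
8: successors {3}; ¬□¬◇¬p there: 3:F. ✗
Satisfying worlds: {2, 5}.

2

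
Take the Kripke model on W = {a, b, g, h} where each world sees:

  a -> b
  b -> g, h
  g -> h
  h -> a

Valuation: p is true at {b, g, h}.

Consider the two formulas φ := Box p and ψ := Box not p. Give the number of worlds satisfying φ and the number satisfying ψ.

For Box p:
a: successors {b}; p there: b:T. ✓
b: successors {g, h}; p there: g:T, h:T. ✓
g: successors {h}; p there: h:T. ✓
h: successors {a}; p there: a:F. ✗
— 3 worlds.
For Box not p:
a: successors {b}; not p there: b:F. ✗
b: successors {g, h}; not p there: g:F, h:F. ✗
g: successors {h}; not p there: h:F. ✗
h: successors {a}; not p there: a:T. ✓
— 1 world.

3 and 1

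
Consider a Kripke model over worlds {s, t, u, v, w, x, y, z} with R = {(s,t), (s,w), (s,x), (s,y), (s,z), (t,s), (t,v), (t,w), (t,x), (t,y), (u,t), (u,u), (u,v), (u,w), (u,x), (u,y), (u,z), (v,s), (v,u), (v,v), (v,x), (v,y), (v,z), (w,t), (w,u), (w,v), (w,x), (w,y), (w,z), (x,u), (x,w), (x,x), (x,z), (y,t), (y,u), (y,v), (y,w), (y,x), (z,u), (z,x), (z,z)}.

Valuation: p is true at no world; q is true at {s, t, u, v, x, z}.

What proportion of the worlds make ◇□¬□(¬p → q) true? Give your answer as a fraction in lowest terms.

3/4

s: successors {t, w, x, y, z}; □¬□(¬p → q) there: t:T, w:F, x:F, y:T, z:F. ✓
t: successors {s, v, w, x, y}; □¬□(¬p → q) there: s:F, v:F, w:F, x:F, y:T. ✓
u: successors {t, u, v, w, x, y, z}; □¬□(¬p → q) there: t:T, u:F, v:F, w:F, x:F, y:T, z:F. ✓
v: successors {s, u, v, x, y, z}; □¬□(¬p → q) there: s:F, u:F, v:F, x:F, y:T, z:F. ✓
w: successors {t, u, v, x, y, z}; □¬□(¬p → q) there: t:T, u:F, v:F, x:F, y:T, z:F. ✓
x: successors {u, w, x, z}; □¬□(¬p → q) there: u:F, w:F, x:F, z:F. ✗
y: successors {t, u, v, w, x}; □¬□(¬p → q) there: t:T, u:F, v:F, w:F, x:F. ✓
z: successors {u, x, z}; □¬□(¬p → q) there: u:F, x:F, z:F. ✗
That's 6 of 8 worlds, so 6/8 = 3/4.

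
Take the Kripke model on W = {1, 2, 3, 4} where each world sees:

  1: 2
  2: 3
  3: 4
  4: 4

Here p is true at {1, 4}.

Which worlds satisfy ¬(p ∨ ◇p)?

{2}

1: p ∨ ◇p is T. ✗
2: p ∨ ◇p is F. ✓
3: p ∨ ◇p is T. ✗
4: p ∨ ◇p is T. ✗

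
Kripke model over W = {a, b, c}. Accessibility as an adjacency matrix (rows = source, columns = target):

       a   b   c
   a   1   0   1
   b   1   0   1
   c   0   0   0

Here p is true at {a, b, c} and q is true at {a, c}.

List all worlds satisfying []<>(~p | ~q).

a: successors {a, c}; <>(~p | ~q) there: a:F, c:F. ✗
b: successors {a, c}; <>(~p | ~q) there: a:F, c:F. ✗
c: no successors, so []<>(~p | ~q) holds vacuously. ✓

{c}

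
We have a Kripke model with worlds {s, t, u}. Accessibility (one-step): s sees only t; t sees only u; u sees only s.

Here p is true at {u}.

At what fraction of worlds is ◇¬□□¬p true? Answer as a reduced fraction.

1/3

s: successors {t}; ¬□□¬p there: t:F. ✗
t: successors {u}; ¬□□¬p there: u:F. ✗
u: successors {s}; ¬□□¬p there: s:T. ✓
That's 1 of 3 worlds, so 1/3.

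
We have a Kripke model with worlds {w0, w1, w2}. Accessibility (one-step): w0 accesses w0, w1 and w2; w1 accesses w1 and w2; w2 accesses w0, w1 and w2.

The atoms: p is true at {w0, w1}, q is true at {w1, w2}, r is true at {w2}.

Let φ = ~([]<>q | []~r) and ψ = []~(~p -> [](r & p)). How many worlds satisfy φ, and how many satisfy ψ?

For ~([]<>q | []~r):
w0: []<>q | []~r is T. ✗
w1: []<>q | []~r is T. ✗
w2: []<>q | []~r is T. ✗
— 0 worlds.
For []~(~p -> [](r & p)):
w0: successors {w0, w1, w2}; ~(~p -> [](r & p)) there: w0:F, w1:F, w2:T. ✗
w1: successors {w1, w2}; ~(~p -> [](r & p)) there: w1:F, w2:T. ✗
w2: successors {w0, w1, w2}; ~(~p -> [](r & p)) there: w0:F, w1:F, w2:T. ✗
— 0 worlds.

0 and 0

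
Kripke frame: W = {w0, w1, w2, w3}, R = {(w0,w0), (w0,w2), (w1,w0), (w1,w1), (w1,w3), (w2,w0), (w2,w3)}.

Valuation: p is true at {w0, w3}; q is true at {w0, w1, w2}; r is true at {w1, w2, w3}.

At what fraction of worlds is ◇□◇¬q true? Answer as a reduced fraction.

1/2

w0: successors {w0, w2}; □◇¬q there: w0:F, w2:F. ✗
w1: successors {w0, w1, w3}; □◇¬q there: w0:F, w1:F, w3:T. ✓
w2: successors {w0, w3}; □◇¬q there: w0:F, w3:T. ✓
w3: no successors, so ◇□◇¬q fails. ✗
That's 2 of 4 worlds, so 2/4 = 1/2.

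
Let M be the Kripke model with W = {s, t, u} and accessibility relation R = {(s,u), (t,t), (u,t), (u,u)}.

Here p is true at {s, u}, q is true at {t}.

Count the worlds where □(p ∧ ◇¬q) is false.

s: successors {u}; p ∧ ◇¬q there: u:T. ✓
t: successors {t}; p ∧ ◇¬q there: t:F. ✗
u: successors {t, u}; p ∧ ◇¬q there: t:F, u:T. ✗
Satisfying worlds: {s}.
So □(p ∧ ◇¬q) fails at the other 2 worlds.

2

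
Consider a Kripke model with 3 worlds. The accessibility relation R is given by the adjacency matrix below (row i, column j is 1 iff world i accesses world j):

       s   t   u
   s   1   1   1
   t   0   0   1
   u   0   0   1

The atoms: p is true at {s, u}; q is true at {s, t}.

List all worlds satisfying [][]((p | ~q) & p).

{t, u}

s: successors {s, t, u}; []((p | ~q) & p) there: s:F, t:T, u:T. ✗
t: successors {u}; []((p | ~q) & p) there: u:T. ✓
u: successors {u}; []((p | ~q) & p) there: u:T. ✓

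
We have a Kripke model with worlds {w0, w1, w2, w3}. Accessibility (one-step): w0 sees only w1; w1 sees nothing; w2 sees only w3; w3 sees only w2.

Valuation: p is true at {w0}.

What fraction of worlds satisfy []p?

1/4

w0: successors {w1}; p there: w1:F. ✗
w1: no successors, so []p holds vacuously. ✓
w2: successors {w3}; p there: w3:F. ✗
w3: successors {w2}; p there: w2:F. ✗
That's 1 of 4 worlds, so 1/4.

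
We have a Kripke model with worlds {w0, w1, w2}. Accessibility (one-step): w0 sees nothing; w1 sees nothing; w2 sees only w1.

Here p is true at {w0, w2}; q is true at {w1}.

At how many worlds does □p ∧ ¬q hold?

1

w0: □p is T, ¬q is T. ✓
w1: □p is T, ¬q is F. ✗
w2: □p is F, ¬q is T. ✗
Satisfying worlds: {w0}.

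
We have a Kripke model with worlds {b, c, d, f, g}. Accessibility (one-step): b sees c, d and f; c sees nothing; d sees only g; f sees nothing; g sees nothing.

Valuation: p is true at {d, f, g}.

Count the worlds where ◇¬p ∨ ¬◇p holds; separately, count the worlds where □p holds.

4 and 4

For ◇¬p ∨ ¬◇p:
b: ◇¬p is T, ¬◇p is F. ✓
c: ◇¬p is F, ¬◇p is T. ✓
d: ◇¬p is F, ¬◇p is F. ✗
f: ◇¬p is F, ¬◇p is T. ✓
g: ◇¬p is F, ¬◇p is T. ✓
— 4 worlds.
For □p:
b: successors {c, d, f}; p there: c:F, d:T, f:T. ✗
c: no successors, so □p holds vacuously. ✓
d: successors {g}; p there: g:T. ✓
f: no successors, so □p holds vacuously. ✓
g: no successors, so □p holds vacuously. ✓
— 4 worlds.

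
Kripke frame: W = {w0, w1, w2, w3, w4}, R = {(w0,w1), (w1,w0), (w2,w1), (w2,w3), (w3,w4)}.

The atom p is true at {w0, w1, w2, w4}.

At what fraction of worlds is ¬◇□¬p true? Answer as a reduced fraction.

4/5

w0: ◇□¬p is F. ✓
w1: ◇□¬p is F. ✓
w2: ◇□¬p is F. ✓
w3: ◇□¬p is T. ✗
w4: ◇□¬p is F. ✓
That's 4 of 5 worlds, so 4/5.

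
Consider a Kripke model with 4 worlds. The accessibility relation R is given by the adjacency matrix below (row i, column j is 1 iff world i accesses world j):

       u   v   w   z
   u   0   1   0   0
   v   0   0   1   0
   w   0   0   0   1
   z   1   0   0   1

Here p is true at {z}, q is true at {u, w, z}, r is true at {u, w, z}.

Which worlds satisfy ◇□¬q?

{z}

u: successors {v}; □¬q there: v:F. ✗
v: successors {w}; □¬q there: w:F. ✗
w: successors {z}; □¬q there: z:F. ✗
z: successors {u, z}; □¬q there: u:T, z:F. ✓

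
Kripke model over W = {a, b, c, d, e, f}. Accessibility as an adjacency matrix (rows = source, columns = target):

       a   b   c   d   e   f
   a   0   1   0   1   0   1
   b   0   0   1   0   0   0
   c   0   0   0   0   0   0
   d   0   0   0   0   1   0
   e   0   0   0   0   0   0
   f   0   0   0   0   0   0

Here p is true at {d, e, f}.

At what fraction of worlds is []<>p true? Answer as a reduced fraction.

a: successors {b, d, f}; <>p there: b:F, d:T, f:F. ✗
b: successors {c}; <>p there: c:F. ✗
c: no successors, so []<>p holds vacuously. ✓
d: successors {e}; <>p there: e:F. ✗
e: no successors, so []<>p holds vacuously. ✓
f: no successors, so []<>p holds vacuously. ✓
That's 3 of 6 worlds, so 3/6 = 1/2.

1/2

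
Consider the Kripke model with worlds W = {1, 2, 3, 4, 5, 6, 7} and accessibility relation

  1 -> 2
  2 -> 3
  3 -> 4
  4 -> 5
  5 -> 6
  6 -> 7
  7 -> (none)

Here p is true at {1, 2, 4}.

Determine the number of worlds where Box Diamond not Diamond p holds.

5

1: successors {2}; Diamond not Diamond p there: 2:F. ✗
2: successors {3}; Diamond not Diamond p there: 3:T. ✓
3: successors {4}; Diamond not Diamond p there: 4:T. ✓
4: successors {5}; Diamond not Diamond p there: 5:T. ✓
5: successors {6}; Diamond not Diamond p there: 6:T. ✓
6: successors {7}; Diamond not Diamond p there: 7:F. ✗
7: no successors, so Box Diamond not Diamond p holds vacuously. ✓
Satisfying worlds: {2, 3, 4, 5, 7}.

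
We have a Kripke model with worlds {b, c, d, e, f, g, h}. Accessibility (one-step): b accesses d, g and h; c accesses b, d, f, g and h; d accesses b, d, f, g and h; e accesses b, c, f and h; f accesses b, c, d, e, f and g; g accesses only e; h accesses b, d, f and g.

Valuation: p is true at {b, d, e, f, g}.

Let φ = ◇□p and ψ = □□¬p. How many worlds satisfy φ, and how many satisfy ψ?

For ◇□p:
b: successors {d, g, h}; □p there: d:F, g:T, h:T. ✓
c: successors {b, d, f, g, h}; □p there: b:F, d:F, f:F, g:T, h:T. ✓
d: successors {b, d, f, g, h}; □p there: b:F, d:F, f:F, g:T, h:T. ✓
e: successors {b, c, f, h}; □p there: b:F, c:F, f:F, h:T. ✓
f: successors {b, c, d, e, f, g}; □p there: b:F, c:F, d:F, e:F, f:F, g:T. ✓
g: successors {e}; □p there: e:F. ✗
h: successors {b, d, f, g}; □p there: b:F, d:F, f:F, g:T. ✓
— 6 worlds.
For □□¬p:
b: successors {d, g, h}; □¬p there: d:F, g:F, h:F. ✗
c: successors {b, d, f, g, h}; □¬p there: b:F, d:F, f:F, g:F, h:F. ✗
d: successors {b, d, f, g, h}; □¬p there: b:F, d:F, f:F, g:F, h:F. ✗
e: successors {b, c, f, h}; □¬p there: b:F, c:F, f:F, h:F. ✗
f: successors {b, c, d, e, f, g}; □¬p there: b:F, c:F, d:F, e:F, f:F, g:F. ✗
g: successors {e}; □¬p there: e:F. ✗
h: successors {b, d, f, g}; □¬p there: b:F, d:F, f:F, g:F. ✗
— 0 worlds.

6 and 0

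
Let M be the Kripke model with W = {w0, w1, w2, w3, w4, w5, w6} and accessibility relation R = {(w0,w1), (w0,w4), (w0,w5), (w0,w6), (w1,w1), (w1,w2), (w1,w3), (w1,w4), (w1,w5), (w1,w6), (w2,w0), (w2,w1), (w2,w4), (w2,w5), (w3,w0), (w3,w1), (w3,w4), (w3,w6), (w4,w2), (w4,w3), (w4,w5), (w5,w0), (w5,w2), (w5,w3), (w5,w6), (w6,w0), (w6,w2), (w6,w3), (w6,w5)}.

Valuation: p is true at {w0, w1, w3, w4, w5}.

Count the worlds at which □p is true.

1

w0: successors {w1, w4, w5, w6}; p there: w1:T, w4:T, w5:T, w6:F. ✗
w1: successors {w1, w2, w3, w4, w5, w6}; p there: w1:T, w2:F, w3:T, w4:T, w5:T, w6:F. ✗
w2: successors {w0, w1, w4, w5}; p there: w0:T, w1:T, w4:T, w5:T. ✓
w3: successors {w0, w1, w4, w6}; p there: w0:T, w1:T, w4:T, w6:F. ✗
w4: successors {w2, w3, w5}; p there: w2:F, w3:T, w5:T. ✗
w5: successors {w0, w2, w3, w6}; p there: w0:T, w2:F, w3:T, w6:F. ✗
w6: successors {w0, w2, w3, w5}; p there: w0:T, w2:F, w3:T, w5:T. ✗
Satisfying worlds: {w2}.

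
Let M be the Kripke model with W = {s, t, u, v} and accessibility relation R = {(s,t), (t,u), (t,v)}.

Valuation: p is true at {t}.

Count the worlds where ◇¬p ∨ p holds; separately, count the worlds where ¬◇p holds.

For ◇¬p ∨ p:
s: ◇¬p is F, p is F. ✗
t: ◇¬p is T, p is T. ✓
u: ◇¬p is F, p is F. ✗
v: ◇¬p is F, p is F. ✗
— 1 world.
For ¬◇p:
s: ◇p is T. ✗
t: ◇p is F. ✓
u: ◇p is F. ✓
v: ◇p is F. ✓
— 3 worlds.

1 and 3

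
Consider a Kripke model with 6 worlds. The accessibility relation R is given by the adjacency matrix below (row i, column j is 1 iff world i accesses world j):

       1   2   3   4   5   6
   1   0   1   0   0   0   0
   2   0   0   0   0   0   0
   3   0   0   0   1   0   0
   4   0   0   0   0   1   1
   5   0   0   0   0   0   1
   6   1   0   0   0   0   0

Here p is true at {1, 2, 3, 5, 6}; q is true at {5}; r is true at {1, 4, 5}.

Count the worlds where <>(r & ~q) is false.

4

1: successors {2}; r & ~q there: 2:F. ✗
2: no successors, so <>(r & ~q) fails. ✗
3: successors {4}; r & ~q there: 4:T. ✓
4: successors {5, 6}; r & ~q there: 5:F, 6:F. ✗
5: successors {6}; r & ~q there: 6:F. ✗
6: successors {1}; r & ~q there: 1:T. ✓
Satisfying worlds: {3, 6}.
So <>(r & ~q) fails at the other 4 worlds.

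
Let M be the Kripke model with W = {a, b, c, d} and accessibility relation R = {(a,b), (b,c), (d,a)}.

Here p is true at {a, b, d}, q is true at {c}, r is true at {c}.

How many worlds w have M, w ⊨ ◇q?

a: successors {b}; q there: b:F. ✗
b: successors {c}; q there: c:T. ✓
c: no successors, so ◇q fails. ✗
d: successors {a}; q there: a:F. ✗
Satisfying worlds: {b}.

1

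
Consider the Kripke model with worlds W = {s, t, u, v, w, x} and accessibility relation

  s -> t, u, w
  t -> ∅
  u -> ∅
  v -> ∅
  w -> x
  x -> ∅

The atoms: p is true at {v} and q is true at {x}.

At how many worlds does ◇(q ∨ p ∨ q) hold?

s: successors {t, u, w}; q ∨ p ∨ q there: t:F, u:F, w:F. ✗
t: no successors, so ◇(q ∨ p ∨ q) fails. ✗
u: no successors, so ◇(q ∨ p ∨ q) fails. ✗
v: no successors, so ◇(q ∨ p ∨ q) fails. ✗
w: successors {x}; q ∨ p ∨ q there: x:T. ✓
x: no successors, so ◇(q ∨ p ∨ q) fails. ✗
Satisfying worlds: {w}.

1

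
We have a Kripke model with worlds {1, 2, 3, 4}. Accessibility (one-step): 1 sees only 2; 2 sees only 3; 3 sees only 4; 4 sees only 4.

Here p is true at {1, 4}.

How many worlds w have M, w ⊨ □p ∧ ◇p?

1: □p is F, ◇p is F. ✗
2: □p is F, ◇p is F. ✗
3: □p is T, ◇p is T. ✓
4: □p is T, ◇p is T. ✓
Satisfying worlds: {3, 4}.

2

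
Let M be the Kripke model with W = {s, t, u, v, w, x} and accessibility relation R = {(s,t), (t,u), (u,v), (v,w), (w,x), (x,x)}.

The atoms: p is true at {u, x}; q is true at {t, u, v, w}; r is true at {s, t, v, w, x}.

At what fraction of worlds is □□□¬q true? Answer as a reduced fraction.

s: successors {t}; □□¬q there: t:F. ✗
t: successors {u}; □□¬q there: u:F. ✗
u: successors {v}; □□¬q there: v:T. ✓
v: successors {w}; □□¬q there: w:T. ✓
w: successors {x}; □□¬q there: x:T. ✓
x: successors {x}; □□¬q there: x:T. ✓
That's 4 of 6 worlds, so 4/6 = 2/3.

2/3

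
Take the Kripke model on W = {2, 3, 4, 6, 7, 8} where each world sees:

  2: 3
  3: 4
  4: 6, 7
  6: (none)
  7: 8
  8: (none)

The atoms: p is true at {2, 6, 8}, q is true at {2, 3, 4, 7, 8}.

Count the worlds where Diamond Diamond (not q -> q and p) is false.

3

2: successors {3}; Diamond (not q -> q and p) there: 3:T. ✓
3: successors {4}; Diamond (not q -> q and p) there: 4:T. ✓
4: successors {6, 7}; Diamond (not q -> q and p) there: 6:F, 7:T. ✓
6: no successors, so Diamond Diamond (not q -> q and p) fails. ✗
7: successors {8}; Diamond (not q -> q and p) there: 8:F. ✗
8: no successors, so Diamond Diamond (not q -> q and p) fails. ✗
Satisfying worlds: {2, 3, 4}.
So Diamond Diamond (not q -> q and p) fails at the other 3 worlds.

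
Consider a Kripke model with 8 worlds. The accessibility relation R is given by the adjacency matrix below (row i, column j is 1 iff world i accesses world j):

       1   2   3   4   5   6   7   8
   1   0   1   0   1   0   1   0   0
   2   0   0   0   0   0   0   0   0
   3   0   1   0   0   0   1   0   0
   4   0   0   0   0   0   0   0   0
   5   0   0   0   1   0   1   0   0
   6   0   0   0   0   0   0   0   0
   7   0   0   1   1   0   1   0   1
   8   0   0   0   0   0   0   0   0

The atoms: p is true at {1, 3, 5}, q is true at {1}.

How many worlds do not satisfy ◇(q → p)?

4

1: successors {2, 4, 6}; q → p there: 2:T, 4:T, 6:T. ✓
2: no successors, so ◇(q → p) fails. ✗
3: successors {2, 6}; q → p there: 2:T, 6:T. ✓
4: no successors, so ◇(q → p) fails. ✗
5: successors {4, 6}; q → p there: 4:T, 6:T. ✓
6: no successors, so ◇(q → p) fails. ✗
7: successors {3, 4, 6, 8}; q → p there: 3:T, 4:T, 6:T, 8:T. ✓
8: no successors, so ◇(q → p) fails. ✗
Satisfying worlds: {1, 3, 5, 7}.
So ◇(q → p) fails at the other 4 worlds.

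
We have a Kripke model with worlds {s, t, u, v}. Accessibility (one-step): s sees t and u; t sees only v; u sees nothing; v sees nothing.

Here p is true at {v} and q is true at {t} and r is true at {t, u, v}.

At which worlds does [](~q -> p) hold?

{t, u, v}

s: successors {t, u}; ~q -> p there: t:T, u:F. ✗
t: successors {v}; ~q -> p there: v:T. ✓
u: no successors, so [](~q -> p) holds vacuously. ✓
v: no successors, so [](~q -> p) holds vacuously. ✓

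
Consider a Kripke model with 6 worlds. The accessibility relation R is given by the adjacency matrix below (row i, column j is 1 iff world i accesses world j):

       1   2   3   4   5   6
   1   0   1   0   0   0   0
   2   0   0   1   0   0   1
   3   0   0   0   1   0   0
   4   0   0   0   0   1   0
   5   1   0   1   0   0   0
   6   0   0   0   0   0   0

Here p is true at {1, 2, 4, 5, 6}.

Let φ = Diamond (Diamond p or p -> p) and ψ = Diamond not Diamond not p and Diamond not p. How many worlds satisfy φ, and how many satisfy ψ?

5 and 2

For Diamond (Diamond p or p -> p):
1: successors {2}; Diamond p or p -> p there: 2:T. ✓
2: successors {3, 6}; Diamond p or p -> p there: 3:F, 6:T. ✓
3: successors {4}; Diamond p or p -> p there: 4:T. ✓
4: successors {5}; Diamond p or p -> p there: 5:T. ✓
5: successors {1, 3}; Diamond p or p -> p there: 1:T, 3:F. ✓
6: no successors, so Diamond (Diamond p or p -> p) fails. ✗
— 5 worlds.
For Diamond not Diamond not p and Diamond not p:
1: Diamond not Diamond not p is F, Diamond not p is F. ✗
2: Diamond not Diamond not p is T, Diamond not p is T. ✓
3: Diamond not Diamond not p is T, Diamond not p is F. ✗
4: Diamond not Diamond not p is F, Diamond not p is F. ✗
5: Diamond not Diamond not p is T, Diamond not p is T. ✓
6: Diamond not Diamond not p is F, Diamond not p is F. ✗
— 2 worlds.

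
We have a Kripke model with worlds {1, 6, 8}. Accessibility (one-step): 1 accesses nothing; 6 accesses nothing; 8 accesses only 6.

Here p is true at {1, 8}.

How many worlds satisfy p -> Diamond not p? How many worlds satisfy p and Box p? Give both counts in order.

For p -> Diamond not p:
1: p is T, Diamond not p is F. ✗
6: p is F, Diamond not p is F. ✓
8: p is T, Diamond not p is T. ✓
— 2 worlds.
For p and Box p:
1: p is T, Box p is T. ✓
6: p is F, Box p is T. ✗
8: p is T, Box p is F. ✗
— 1 world.

2 and 1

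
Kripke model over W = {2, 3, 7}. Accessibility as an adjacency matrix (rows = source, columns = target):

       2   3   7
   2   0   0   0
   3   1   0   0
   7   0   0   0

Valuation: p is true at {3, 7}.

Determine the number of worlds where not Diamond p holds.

3

2: Diamond p is F. ✓
3: Diamond p is F. ✓
7: Diamond p is F. ✓
Satisfying worlds: {2, 3, 7}.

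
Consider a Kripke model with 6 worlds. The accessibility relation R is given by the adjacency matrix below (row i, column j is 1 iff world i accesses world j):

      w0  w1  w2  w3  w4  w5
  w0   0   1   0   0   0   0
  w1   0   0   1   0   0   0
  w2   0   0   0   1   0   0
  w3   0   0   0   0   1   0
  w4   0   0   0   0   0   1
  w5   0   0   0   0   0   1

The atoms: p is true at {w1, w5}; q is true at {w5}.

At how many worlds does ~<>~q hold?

w0: <>~q is T. ✗
w1: <>~q is T. ✗
w2: <>~q is T. ✗
w3: <>~q is T. ✗
w4: <>~q is F. ✓
w5: <>~q is F. ✓
Satisfying worlds: {w4, w5}.

2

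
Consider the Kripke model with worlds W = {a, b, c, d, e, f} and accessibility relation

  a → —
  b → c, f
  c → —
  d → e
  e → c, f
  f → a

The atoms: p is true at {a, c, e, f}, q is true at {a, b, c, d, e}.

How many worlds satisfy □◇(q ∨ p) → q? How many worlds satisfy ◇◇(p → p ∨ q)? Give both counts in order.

For □◇(q ∨ p) → q:
a: □◇(q ∨ p) is T, q is T. ✓
b: □◇(q ∨ p) is F, q is T. ✓
c: □◇(q ∨ p) is T, q is T. ✓
d: □◇(q ∨ p) is T, q is T. ✓
e: □◇(q ∨ p) is F, q is T. ✓
f: □◇(q ∨ p) is F, q is F. ✓
— 6 worlds.
For ◇◇(p → p ∨ q):
a: no successors, so ◇◇(p → p ∨ q) fails. ✗
b: successors {c, f}; ◇(p → p ∨ q) there: c:F, f:T. ✓
c: no successors, so ◇◇(p → p ∨ q) fails. ✗
d: successors {e}; ◇(p → p ∨ q) there: e:T. ✓
e: successors {c, f}; ◇(p → p ∨ q) there: c:F, f:T. ✓
f: successors {a}; ◇(p → p ∨ q) there: a:F. ✗
— 3 worlds.

6 and 3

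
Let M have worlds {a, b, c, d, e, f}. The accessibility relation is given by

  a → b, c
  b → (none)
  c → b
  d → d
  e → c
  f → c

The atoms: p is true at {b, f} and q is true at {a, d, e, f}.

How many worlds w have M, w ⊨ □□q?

3

a: successors {b, c}; □q there: b:T, c:F. ✗
b: no successors, so □□q holds vacuously. ✓
c: successors {b}; □q there: b:T. ✓
d: successors {d}; □q there: d:T. ✓
e: successors {c}; □q there: c:F. ✗
f: successors {c}; □q there: c:F. ✗
Satisfying worlds: {b, c, d}.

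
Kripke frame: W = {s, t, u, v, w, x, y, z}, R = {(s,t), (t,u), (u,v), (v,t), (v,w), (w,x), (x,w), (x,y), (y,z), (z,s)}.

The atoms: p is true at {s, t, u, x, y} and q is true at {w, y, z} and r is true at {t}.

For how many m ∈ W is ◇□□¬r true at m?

s: successors {t}; □□¬r there: t:T. ✓
t: successors {u}; □□¬r there: u:F. ✗
u: successors {v}; □□¬r there: v:T. ✓
v: successors {t, w}; □□¬r there: t:T, w:T. ✓
w: successors {x}; □□¬r there: x:T. ✓
x: successors {w, y}; □□¬r there: w:T, y:T. ✓
y: successors {z}; □□¬r there: z:F. ✗
z: successors {s}; □□¬r there: s:T. ✓
Satisfying worlds: {s, u, v, w, x, z}.

6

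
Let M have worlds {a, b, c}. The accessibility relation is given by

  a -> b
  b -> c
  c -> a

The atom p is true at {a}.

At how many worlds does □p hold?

a: successors {b}; p there: b:F. ✗
b: successors {c}; p there: c:F. ✗
c: successors {a}; p there: a:T. ✓
Satisfying worlds: {c}.

1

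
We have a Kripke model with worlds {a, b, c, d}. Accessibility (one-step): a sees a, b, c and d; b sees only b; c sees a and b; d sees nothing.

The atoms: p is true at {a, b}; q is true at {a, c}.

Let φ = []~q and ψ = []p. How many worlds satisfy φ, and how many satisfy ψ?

2 and 3

For []~q:
a: successors {a, b, c, d}; ~q there: a:F, b:T, c:F, d:T. ✗
b: successors {b}; ~q there: b:T. ✓
c: successors {a, b}; ~q there: a:F, b:T. ✗
d: no successors, so []~q holds vacuously. ✓
— 2 worlds.
For []p:
a: successors {a, b, c, d}; p there: a:T, b:T, c:F, d:F. ✗
b: successors {b}; p there: b:T. ✓
c: successors {a, b}; p there: a:T, b:T. ✓
d: no successors, so []p holds vacuously. ✓
— 3 worlds.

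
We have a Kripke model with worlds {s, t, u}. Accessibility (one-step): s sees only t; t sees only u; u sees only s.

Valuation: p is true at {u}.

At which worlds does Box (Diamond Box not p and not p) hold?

s: successors {t}; Diamond Box not p and not p there: t:T. ✓
t: successors {u}; Diamond Box not p and not p there: u:F. ✗
u: successors {s}; Diamond Box not p and not p there: s:F. ✗

{s}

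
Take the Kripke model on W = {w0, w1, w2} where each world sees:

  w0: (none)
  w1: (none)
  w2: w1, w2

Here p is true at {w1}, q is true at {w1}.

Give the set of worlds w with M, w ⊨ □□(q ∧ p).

{w0, w1}

w0: no successors, so □□(q ∧ p) holds vacuously. ✓
w1: no successors, so □□(q ∧ p) holds vacuously. ✓
w2: successors {w1, w2}; □(q ∧ p) there: w1:T, w2:F. ✗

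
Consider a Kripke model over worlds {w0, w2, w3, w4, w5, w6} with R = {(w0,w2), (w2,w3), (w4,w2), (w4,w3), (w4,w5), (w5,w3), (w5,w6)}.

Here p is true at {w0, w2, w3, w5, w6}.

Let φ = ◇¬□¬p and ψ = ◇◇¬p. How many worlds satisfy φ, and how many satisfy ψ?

For ◇¬□¬p:
w0: successors {w2}; ¬□¬p there: w2:T. ✓
w2: successors {w3}; ¬□¬p there: w3:F. ✗
w3: no successors, so ◇¬□¬p fails. ✗
w4: successors {w2, w3, w5}; ¬□¬p there: w2:T, w3:F, w5:T. ✓
w5: successors {w3, w6}; ¬□¬p there: w3:F, w6:F. ✗
w6: no successors, so ◇¬□¬p fails. ✗
— 2 worlds.
For ◇◇¬p:
w0: successors {w2}; ◇¬p there: w2:F. ✗
w2: successors {w3}; ◇¬p there: w3:F. ✗
w3: no successors, so ◇◇¬p fails. ✗
w4: successors {w2, w3, w5}; ◇¬p there: w2:F, w3:F, w5:F. ✗
w5: successors {w3, w6}; ◇¬p there: w3:F, w6:F. ✗
w6: no successors, so ◇◇¬p fails. ✗
— 0 worlds.

2 and 0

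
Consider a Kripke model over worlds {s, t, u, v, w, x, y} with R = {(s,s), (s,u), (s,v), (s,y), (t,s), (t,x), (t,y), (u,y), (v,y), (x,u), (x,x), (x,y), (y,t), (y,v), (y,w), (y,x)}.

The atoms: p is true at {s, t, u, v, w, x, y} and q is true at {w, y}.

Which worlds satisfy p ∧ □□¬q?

s: p is T, □□¬q is F. ✗
t: p is T, □□¬q is F. ✗
u: p is T, □□¬q is F. ✗
v: p is T, □□¬q is F. ✗
w: p is T, □□¬q is T. ✓
x: p is T, □□¬q is F. ✗
y: p is T, □□¬q is F. ✗

{w}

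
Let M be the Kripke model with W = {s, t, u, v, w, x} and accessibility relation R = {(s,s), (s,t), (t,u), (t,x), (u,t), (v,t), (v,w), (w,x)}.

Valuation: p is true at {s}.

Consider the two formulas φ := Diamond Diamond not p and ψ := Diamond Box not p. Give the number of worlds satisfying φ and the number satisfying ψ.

4 and 5

For Diamond Diamond not p:
s: successors {s, t}; Diamond not p there: s:T, t:T. ✓
t: successors {u, x}; Diamond not p there: u:T, x:F. ✓
u: successors {t}; Diamond not p there: t:T. ✓
v: successors {t, w}; Diamond not p there: t:T, w:T. ✓
w: successors {x}; Diamond not p there: x:F. ✗
x: no successors, so Diamond Diamond not p fails. ✗
— 4 worlds.
For Diamond Box not p:
s: successors {s, t}; Box not p there: s:F, t:T. ✓
t: successors {u, x}; Box not p there: u:T, x:T. ✓
u: successors {t}; Box not p there: t:T. ✓
v: successors {t, w}; Box not p there: t:T, w:T. ✓
w: successors {x}; Box not p there: x:T. ✓
x: no successors, so Diamond Box not p fails. ✗
— 5 worlds.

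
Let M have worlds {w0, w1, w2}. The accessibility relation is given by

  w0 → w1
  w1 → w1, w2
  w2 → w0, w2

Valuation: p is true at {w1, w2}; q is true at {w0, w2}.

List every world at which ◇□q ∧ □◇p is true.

w0: ◇□q is F, □◇p is T. ✗
w1: ◇□q is T, □◇p is T. ✓
w2: ◇□q is T, □◇p is T. ✓

{w1, w2}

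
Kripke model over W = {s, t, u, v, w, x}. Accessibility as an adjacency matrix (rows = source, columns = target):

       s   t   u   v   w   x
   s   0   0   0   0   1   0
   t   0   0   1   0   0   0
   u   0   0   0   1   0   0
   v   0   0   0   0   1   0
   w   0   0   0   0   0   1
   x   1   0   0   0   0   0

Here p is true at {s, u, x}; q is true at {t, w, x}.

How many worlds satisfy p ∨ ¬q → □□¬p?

s: p ∨ ¬q is T, □□¬p is F. ✗
t: p ∨ ¬q is F, □□¬p is T. ✓
u: p ∨ ¬q is T, □□¬p is T. ✓
v: p ∨ ¬q is T, □□¬p is F. ✗
w: p ∨ ¬q is F, □□¬p is F. ✓
x: p ∨ ¬q is T, □□¬p is T. ✓
Satisfying worlds: {t, u, w, x}.

4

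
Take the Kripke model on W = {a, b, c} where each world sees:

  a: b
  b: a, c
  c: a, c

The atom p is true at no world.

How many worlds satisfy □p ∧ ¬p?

a: □p is F, ¬p is T. ✗
b: □p is F, ¬p is T. ✗
c: □p is F, ¬p is T. ✗
Satisfying worlds: ∅.

0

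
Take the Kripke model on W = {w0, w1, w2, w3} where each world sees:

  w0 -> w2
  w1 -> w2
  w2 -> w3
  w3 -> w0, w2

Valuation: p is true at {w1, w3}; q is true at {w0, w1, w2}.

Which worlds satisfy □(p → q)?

w0: successors {w2}; p → q there: w2:T. ✓
w1: successors {w2}; p → q there: w2:T. ✓
w2: successors {w3}; p → q there: w3:F. ✗
w3: successors {w0, w2}; p → q there: w0:T, w2:T. ✓

{w0, w1, w3}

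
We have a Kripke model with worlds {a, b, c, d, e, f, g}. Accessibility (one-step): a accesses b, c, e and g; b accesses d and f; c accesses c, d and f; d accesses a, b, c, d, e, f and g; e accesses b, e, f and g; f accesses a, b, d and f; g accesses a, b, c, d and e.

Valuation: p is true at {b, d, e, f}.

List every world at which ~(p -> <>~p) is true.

a: p -> <>~p is T. ✗
b: p -> <>~p is F. ✓
c: p -> <>~p is T. ✗
d: p -> <>~p is T. ✗
e: p -> <>~p is T. ✗
f: p -> <>~p is T. ✗
g: p -> <>~p is T. ✗

{b}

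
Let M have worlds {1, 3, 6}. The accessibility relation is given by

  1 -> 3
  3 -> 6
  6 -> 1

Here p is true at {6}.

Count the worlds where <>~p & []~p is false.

1

1: <>~p is T, []~p is T. ✓
3: <>~p is F, []~p is F. ✗
6: <>~p is T, []~p is T. ✓
Satisfying worlds: {1, 6}.
So <>~p & []~p fails at the other 1 world.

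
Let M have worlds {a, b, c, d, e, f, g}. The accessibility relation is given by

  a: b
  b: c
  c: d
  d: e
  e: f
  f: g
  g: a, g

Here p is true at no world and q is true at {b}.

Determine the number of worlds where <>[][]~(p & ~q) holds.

7

a: successors {b}; [][]~(p & ~q) there: b:T. ✓
b: successors {c}; [][]~(p & ~q) there: c:T. ✓
c: successors {d}; [][]~(p & ~q) there: d:T. ✓
d: successors {e}; [][]~(p & ~q) there: e:T. ✓
e: successors {f}; [][]~(p & ~q) there: f:T. ✓
f: successors {g}; [][]~(p & ~q) there: g:T. ✓
g: successors {a, g}; [][]~(p & ~q) there: a:T, g:T. ✓
Satisfying worlds: {a, b, c, d, e, f, g}.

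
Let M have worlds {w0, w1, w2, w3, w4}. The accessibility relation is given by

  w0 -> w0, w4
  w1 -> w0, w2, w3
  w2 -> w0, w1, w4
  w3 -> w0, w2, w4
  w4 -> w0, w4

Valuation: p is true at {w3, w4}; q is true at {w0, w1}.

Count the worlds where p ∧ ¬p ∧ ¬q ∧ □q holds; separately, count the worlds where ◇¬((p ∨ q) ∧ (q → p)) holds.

For p ∧ ¬p ∧ ¬q ∧ □q:
w0: p is F, ¬p ∧ ¬q ∧ □q is F. ✗
w1: p is F, ¬p ∧ ¬q ∧ □q is F. ✗
w2: p is F, ¬p ∧ ¬q ∧ □q is F. ✗
w3: p is T, ¬p ∧ ¬q ∧ □q is F. ✗
w4: p is T, ¬p ∧ ¬q ∧ □q is F. ✗
— 0 worlds.
For ◇¬((p ∨ q) ∧ (q → p)):
w0: successors {w0, w4}; ¬((p ∨ q) ∧ (q → p)) there: w0:T, w4:F. ✓
w1: successors {w0, w2, w3}; ¬((p ∨ q) ∧ (q → p)) there: w0:T, w2:T, w3:F. ✓
w2: successors {w0, w1, w4}; ¬((p ∨ q) ∧ (q → p)) there: w0:T, w1:T, w4:F. ✓
w3: successors {w0, w2, w4}; ¬((p ∨ q) ∧ (q → p)) there: w0:T, w2:T, w4:F. ✓
w4: successors {w0, w4}; ¬((p ∨ q) ∧ (q → p)) there: w0:T, w4:F. ✓
— 5 worlds.

0 and 5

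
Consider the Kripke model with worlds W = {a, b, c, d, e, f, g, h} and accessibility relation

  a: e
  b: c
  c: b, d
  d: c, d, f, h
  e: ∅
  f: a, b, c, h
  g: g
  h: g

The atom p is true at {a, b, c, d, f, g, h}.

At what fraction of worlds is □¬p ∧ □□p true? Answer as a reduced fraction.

1/4

a: □¬p is T, □□p is T. ✓
b: □¬p is F, □□p is T. ✗
c: □¬p is F, □□p is T. ✗
d: □¬p is F, □□p is T. ✗
e: □¬p is T, □□p is T. ✓
f: □¬p is F, □□p is F. ✗
g: □¬p is F, □□p is T. ✗
h: □¬p is F, □□p is T. ✗
That's 2 of 8 worlds, so 2/8 = 1/4.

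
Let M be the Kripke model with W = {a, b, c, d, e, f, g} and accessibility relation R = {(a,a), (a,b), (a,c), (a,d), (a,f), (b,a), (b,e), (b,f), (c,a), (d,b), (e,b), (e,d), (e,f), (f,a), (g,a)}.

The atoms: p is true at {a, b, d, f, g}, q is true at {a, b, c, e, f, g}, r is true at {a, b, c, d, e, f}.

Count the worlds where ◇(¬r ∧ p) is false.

7

a: successors {a, b, c, d, f}; ¬r ∧ p there: a:F, b:F, c:F, d:F, f:F. ✗
b: successors {a, e, f}; ¬r ∧ p there: a:F, e:F, f:F. ✗
c: successors {a}; ¬r ∧ p there: a:F. ✗
d: successors {b}; ¬r ∧ p there: b:F. ✗
e: successors {b, d, f}; ¬r ∧ p there: b:F, d:F, f:F. ✗
f: successors {a}; ¬r ∧ p there: a:F. ✗
g: successors {a}; ¬r ∧ p there: a:F. ✗
Satisfying worlds: ∅.
So ◇(¬r ∧ p) fails at the other 7 worlds.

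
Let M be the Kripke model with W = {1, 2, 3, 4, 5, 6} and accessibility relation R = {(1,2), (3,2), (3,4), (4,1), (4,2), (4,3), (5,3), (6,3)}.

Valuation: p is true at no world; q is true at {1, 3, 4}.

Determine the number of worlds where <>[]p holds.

3

1: successors {2}; []p there: 2:T. ✓
2: no successors, so <>[]p fails. ✗
3: successors {2, 4}; []p there: 2:T, 4:F. ✓
4: successors {1, 2, 3}; []p there: 1:F, 2:T, 3:F. ✓
5: successors {3}; []p there: 3:F. ✗
6: successors {3}; []p there: 3:F. ✗
Satisfying worlds: {1, 3, 4}.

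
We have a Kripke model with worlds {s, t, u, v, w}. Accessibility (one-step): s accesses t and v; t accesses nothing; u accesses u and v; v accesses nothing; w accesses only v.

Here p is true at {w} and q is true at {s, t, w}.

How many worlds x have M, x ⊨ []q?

s: successors {t, v}; q there: t:T, v:F. ✗
t: no successors, so []q holds vacuously. ✓
u: successors {u, v}; q there: u:F, v:F. ✗
v: no successors, so []q holds vacuously. ✓
w: successors {v}; q there: v:F. ✗
Satisfying worlds: {t, v}.

2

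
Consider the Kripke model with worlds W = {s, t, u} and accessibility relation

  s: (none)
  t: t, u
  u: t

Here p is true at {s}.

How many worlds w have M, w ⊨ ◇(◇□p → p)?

2

s: no successors, so ◇(◇□p → p) fails. ✗
t: successors {t, u}; ◇□p → p there: t:T, u:T. ✓
u: successors {t}; ◇□p → p there: t:T. ✓
Satisfying worlds: {t, u}.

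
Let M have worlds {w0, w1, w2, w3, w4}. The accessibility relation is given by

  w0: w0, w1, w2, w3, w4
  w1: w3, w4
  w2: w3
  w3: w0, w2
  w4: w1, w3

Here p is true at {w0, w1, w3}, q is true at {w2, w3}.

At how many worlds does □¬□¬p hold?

5

w0: successors {w0, w1, w2, w3, w4}; ¬□¬p there: w0:T, w1:T, w2:T, w3:T, w4:T. ✓
w1: successors {w3, w4}; ¬□¬p there: w3:T, w4:T. ✓
w2: successors {w3}; ¬□¬p there: w3:T. ✓
w3: successors {w0, w2}; ¬□¬p there: w0:T, w2:T. ✓
w4: successors {w1, w3}; ¬□¬p there: w1:T, w3:T. ✓
Satisfying worlds: {w0, w1, w2, w3, w4}.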